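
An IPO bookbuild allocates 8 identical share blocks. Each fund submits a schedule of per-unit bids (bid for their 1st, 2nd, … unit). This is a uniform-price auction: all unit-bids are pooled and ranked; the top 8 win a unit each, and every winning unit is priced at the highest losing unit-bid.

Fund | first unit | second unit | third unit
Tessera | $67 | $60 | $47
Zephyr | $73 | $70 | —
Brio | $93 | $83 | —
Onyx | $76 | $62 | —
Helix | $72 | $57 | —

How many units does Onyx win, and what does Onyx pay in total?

All unit-bids, highest first — top 8: 93 (Brio-1), 83 (Brio-2), 76 (Onyx-1), 73 (Zephyr-1), 72 (Helix-1), 70 (Zephyr-2), 67 (Tessera-1), 62 (Onyx-2)
Highest rejected unit-bid = $60.
Onyx wins 2 unit(s) at $60 each.

Onyx: 2 units, pays $120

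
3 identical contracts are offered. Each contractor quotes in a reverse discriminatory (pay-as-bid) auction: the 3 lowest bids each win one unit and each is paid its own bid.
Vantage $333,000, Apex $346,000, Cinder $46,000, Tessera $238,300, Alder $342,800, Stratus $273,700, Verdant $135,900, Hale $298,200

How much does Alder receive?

Bids ranked low→high: 46,000 (Cinder), 135,900 (Verdant), 238,300 (Tessera), 273,700 (Stratus), 298,200 (Hale), …
The 3 lowest are Cinder, Verdant, Tessera.
Alder does not win → $0.

Alder is paid $0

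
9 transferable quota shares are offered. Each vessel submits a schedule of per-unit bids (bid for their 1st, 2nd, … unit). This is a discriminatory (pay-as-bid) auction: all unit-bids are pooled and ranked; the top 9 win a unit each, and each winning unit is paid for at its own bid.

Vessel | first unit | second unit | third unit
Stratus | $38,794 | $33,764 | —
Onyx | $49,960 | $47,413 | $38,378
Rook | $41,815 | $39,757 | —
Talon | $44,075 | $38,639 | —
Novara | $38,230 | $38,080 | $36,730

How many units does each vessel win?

Novara 1, Onyx 3, Rook 2, Stratus 1, Talon 2

All unit-bids, highest first — top 9: 49,960 (Onyx-1), 47,413 (Onyx-2), 44,075 (Talon-1), 41,815 (Rook-1), 39,757 (Rook-2), 38,794 (Stratus-1), 38,639 (Talon-2), 38,378 (Onyx-3), 38,230 (Novara-1)
Next rejected bid: $38,080 (not a price — pay-as-bid).
Allocation: Novara 1, Onyx 3, Rook 2, Stratus 1, Talon 2.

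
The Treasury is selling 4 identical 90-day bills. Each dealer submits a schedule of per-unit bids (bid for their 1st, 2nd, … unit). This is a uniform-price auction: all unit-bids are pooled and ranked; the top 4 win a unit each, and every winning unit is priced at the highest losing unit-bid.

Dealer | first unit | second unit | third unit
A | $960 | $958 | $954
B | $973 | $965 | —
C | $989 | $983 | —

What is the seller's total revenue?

Total revenue: $3,840

Pooled unit-bids ranked (top 4): 989 (C-1), 983 (C-2), 973 (B-1), 965 (B-2)
First bid not allocated: $960.
Allocation: B 2, C 2. Every unit priced at $960.
Revenue = 4 × 960 = $3,840.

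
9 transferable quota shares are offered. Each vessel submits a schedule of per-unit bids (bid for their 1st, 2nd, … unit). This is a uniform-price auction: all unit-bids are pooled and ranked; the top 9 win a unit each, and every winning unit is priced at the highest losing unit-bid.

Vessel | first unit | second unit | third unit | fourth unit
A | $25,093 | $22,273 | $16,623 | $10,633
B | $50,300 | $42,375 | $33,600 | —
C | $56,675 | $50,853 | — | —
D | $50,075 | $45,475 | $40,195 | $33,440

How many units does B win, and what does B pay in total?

Pooled unit-bids ranked (top 9): 56,675 (C-1), 50,853 (C-2), 50,300 (B-1), 50,075 (D-1), 45,475 (D-2), 42,375 (B-2), 40,195 (D-3), 33,600 (B-3), 33,440 (D-4)
Highest rejected unit-bid = $25,093.
B wins 3 unit(s) at $25,093 each.

B: 3 units, pays $75,279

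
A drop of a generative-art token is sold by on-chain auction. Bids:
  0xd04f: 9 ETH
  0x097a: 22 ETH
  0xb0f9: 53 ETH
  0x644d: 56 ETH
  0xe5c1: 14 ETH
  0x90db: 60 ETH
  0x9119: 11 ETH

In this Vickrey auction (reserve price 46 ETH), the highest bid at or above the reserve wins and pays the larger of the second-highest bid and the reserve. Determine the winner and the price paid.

0x90db pays 56 ETH

Bids ranked: 60 (0x90db) > 56 (0x644d) > 53 (0xb0f9) > 22 (0x097a) > 14 (0xe5c1) > 11 (0x9119) > …
Highest eligible bid: 0x90db at 60 ETH.
max(second-highest 56 ETH, reserve 46 ETH) = 56 ETH; the reserve does not bind.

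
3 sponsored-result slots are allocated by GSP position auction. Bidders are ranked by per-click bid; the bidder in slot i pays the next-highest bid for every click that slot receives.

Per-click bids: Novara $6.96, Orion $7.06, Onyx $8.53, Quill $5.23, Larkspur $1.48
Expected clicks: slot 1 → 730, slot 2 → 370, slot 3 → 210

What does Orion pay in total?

Sorting advertisers: $8.53 (Onyx) > $7.06 (Orion) > $6.96 (Novara) > $5.23 (Quill) > …
Orion holds slot 2 → pays next bid $6.96 × 370 clicks = $2575.20.

Orion pays $2575.20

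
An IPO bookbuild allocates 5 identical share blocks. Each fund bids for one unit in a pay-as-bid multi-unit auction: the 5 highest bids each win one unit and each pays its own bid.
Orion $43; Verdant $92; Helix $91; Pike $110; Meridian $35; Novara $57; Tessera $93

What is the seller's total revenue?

Total revenue: $443

Ordering the bids: 110 (Pike), 93 (Tessera), 92 (Verdant), 91 (Helix), 57 (Novara), 43 (Orion), 35 (Meridian)
Top 5: Pike, Tessera, Verdant, Helix, Novara.
Total revenue = 110 + 93 + 92 + 91 + 57 = $443.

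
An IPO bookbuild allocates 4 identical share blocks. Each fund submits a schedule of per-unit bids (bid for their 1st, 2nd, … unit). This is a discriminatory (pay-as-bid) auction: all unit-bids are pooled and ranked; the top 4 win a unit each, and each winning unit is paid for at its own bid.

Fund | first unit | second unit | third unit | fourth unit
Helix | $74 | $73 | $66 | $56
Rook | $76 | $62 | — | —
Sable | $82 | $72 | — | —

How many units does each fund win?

Helix 2, Rook 1, Sable 1

All unit-bids, highest first — top 4: 82 (Sable-1), 76 (Rook-1), 74 (Helix-1), 73 (Helix-2)
Next rejected bid: $72 (not a price — pay-as-bid).
Allocation: Helix 2, Rook 1, Sable 1.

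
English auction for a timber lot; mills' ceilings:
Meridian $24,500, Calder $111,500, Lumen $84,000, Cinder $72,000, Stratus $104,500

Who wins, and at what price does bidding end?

Sorting limits: 111,500 (Calder) > 104,500 (Stratus) > 84,000 (Lumen) > 72,000 (Cinder) > 24,500 (Meridian)
Bidding ends when Stratus exits at $104,500; Calder takes it.

Calder wins at $104,500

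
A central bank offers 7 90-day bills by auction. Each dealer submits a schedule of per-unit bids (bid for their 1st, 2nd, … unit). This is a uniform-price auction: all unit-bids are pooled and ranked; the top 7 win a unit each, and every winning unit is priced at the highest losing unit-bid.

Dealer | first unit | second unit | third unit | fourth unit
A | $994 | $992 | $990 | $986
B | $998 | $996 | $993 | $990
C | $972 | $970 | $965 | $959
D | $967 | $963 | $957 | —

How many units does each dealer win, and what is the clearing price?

All unit-bids, highest first — top 7: 998 (B-1), 996 (B-2), 994 (A-1), 993 (B-3), 992 (A-2), 990 (A-3), 990 (B-4)
Highest rejected unit-bid = $986.
Allocation: A 3, B 4.

A 3, B 4; clearing price $986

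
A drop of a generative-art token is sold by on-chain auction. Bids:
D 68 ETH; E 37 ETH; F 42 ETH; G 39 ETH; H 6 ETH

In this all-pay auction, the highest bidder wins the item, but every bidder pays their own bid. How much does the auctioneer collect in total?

Bids ranked: 68 (D) > 42 (F) > 39 (G) > 37 (E) > 6 (H)
D wins with the top bid; all bids are sunk regardless.
Every bidder forfeits their bid regardless of winning.
Revenue = 68 + 37 + 42 + 39 + 6 = 192 ETH.

Total revenue: 192 ETH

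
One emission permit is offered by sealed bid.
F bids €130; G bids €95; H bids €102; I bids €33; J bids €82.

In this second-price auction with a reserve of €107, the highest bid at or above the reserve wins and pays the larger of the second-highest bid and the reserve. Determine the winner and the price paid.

F pays €107

Bids ranked: 130 (F) > 102 (H) > 95 (G) > 82 (J) > 33 (I)
Highest eligible bid: F at €130.
Second-highest bid €102 is below the reserve €107, so the reserve binds → payment €107.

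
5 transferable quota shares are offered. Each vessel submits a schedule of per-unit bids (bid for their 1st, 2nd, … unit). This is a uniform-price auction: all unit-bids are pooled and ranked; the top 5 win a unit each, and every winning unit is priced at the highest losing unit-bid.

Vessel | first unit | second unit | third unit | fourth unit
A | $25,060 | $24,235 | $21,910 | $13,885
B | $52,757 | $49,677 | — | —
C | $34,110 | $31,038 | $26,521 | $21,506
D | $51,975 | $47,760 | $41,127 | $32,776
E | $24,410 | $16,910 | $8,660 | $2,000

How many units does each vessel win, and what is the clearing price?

Pooled unit-bids ranked (top 5): 52,757 (B-1), 51,975 (D-1), 49,677 (B-2), 47,760 (D-2), 41,127 (D-3)
Highest rejected unit-bid = $34,110.
Allocation: B 2, D 3.

B 2, D 3; clearing price $34,110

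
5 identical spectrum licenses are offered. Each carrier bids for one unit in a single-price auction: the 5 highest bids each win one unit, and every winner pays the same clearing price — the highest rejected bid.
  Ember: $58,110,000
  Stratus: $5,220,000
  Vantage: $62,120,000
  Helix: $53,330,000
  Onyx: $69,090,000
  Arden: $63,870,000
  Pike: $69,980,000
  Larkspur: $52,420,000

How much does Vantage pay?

Vantage pays $53,330,000

Ordering the bids: 69,980,000 (Pike), 69,090,000 (Onyx), 63,870,000 (Arden), 62,120,000 (Vantage), 58,110,000 (Ember), 53,330,000 (Helix), 52,420,000 (Larkspur), …
Top 5: Pike, Onyx, Arden, Vantage, Ember.
First losing bid is Helix's $53,330,000, which sets the uniform price.
Vantage wins → pays $53,330,000.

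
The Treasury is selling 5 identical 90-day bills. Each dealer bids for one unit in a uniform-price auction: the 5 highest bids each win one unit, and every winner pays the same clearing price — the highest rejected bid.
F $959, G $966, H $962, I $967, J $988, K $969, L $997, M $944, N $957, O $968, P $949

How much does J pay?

Bids ranked high→low: 997 (L), 988 (J), 969 (K), 968 (O), 967 (I), 966 (G), 962 (H), …
The 5 highest are L, J, K, O, I.
First losing bid is G's $966, which sets the uniform price.
J wins → pays $966.

J pays $966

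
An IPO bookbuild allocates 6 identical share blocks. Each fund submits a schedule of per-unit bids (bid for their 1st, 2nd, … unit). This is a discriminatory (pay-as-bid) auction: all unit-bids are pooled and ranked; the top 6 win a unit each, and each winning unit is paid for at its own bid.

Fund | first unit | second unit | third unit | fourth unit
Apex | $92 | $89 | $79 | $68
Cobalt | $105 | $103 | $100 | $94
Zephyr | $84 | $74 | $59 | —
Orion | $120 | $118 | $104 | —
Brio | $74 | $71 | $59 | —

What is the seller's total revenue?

Total revenue: $650

Pooled unit-bids ranked (top 6): 120 (Orion-1), 118 (Orion-2), 105 (Cobalt-1), 104 (Orion-3), 103 (Cobalt-2), 100 (Cobalt-3)
Next rejected bid: $94 (not a price — pay-as-bid).
Each winning unit pays its own bid.
Revenue = 120 + 118 + 105 + 104 + 103 + 100 = $650.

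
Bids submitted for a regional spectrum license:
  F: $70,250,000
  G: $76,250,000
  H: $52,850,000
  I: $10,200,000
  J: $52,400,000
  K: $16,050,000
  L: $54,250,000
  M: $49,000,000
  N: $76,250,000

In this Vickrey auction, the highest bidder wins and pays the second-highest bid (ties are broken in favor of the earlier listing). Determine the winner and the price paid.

G pays $76,250,000

Sorting bids: 76,250,000 (G) > 76,250,000 (N) > 70,250,000 (F) > 54,250,000 (L) > 52,850,000 (H) > 52,400,000 (J) > …
Tie at $76,250,000 → G wins by tie-break.
Second-price: G pays N's bid of $76,250,000.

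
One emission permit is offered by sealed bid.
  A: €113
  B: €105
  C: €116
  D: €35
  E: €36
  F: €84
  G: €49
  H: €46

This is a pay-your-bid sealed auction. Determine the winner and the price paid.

Sorting bids: 116 (C) > 113 (A) > 105 (B) > 84 (F) > 49 (G) > 46 (H) > …
C has the highest bid and pays exactly that: €116.

C pays €116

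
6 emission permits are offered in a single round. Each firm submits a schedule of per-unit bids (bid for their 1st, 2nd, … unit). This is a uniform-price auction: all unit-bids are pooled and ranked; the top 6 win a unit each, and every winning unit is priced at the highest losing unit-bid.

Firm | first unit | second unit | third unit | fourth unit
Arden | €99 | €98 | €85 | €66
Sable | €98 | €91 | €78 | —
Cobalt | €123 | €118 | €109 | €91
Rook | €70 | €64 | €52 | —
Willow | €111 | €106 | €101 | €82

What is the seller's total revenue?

Total revenue: €594

Pooled unit-bids ranked (top 6): 123 (Cobalt-1), 118 (Cobalt-2), 111 (Willow-1), 109 (Cobalt-3), 106 (Willow-2), 101 (Willow-3)
Highest rejected unit-bid = €99.
Allocation: Cobalt 3, Willow 3. Every unit priced at €99.
Revenue = 6 × 99 = €594.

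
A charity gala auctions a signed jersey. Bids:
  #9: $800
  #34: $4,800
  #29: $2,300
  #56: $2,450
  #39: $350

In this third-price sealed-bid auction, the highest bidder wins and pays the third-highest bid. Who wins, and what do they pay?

Bids in order: 4,800 (#34) > 2,450 (#56) > 2,300 (#29) > 800 (#9) > 350 (#39)
#34 is highest; pays the third-highest bid, $2,300.

#34 pays $2,300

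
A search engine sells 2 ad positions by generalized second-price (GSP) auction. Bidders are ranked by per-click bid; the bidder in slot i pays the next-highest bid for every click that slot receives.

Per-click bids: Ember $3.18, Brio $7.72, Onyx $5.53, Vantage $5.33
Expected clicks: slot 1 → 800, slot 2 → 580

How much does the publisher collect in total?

Ranked by bid: $7.72 (Brio) > $5.53 (Onyx) > $5.33 (Vantage) > …
Slot 1: Brio pays $5.53 × 800 = $4424.00
Slot 2: Onyx pays $5.33 × 580 = $3091.40
Total = $7515.40

Total revenue: $7515.40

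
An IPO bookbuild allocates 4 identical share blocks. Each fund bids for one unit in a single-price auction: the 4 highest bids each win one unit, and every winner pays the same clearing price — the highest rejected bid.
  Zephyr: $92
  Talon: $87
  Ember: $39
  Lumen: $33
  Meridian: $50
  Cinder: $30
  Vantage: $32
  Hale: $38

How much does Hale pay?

Hale pays $0

Ordering the bids: 92 (Zephyr), 87 (Talon), 50 (Meridian), 39 (Ember), 38 (Hale), 33 (Lumen), …
Winners (4 units): Zephyr, Talon, Meridian, Ember.
First losing bid is Hale's $38, which sets the uniform price.
Hale does not win → pays $0.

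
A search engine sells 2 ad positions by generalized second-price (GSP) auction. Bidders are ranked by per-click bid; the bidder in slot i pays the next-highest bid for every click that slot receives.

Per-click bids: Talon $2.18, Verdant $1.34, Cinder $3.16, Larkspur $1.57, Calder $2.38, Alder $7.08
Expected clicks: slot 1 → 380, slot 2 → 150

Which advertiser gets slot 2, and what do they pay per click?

Per-click bids in order: $7.08 (Alder) > $3.16 (Cinder) > $2.38 (Calder) > …
Slot 2 goes to the second-ranked bidder, Cinder, who pays the next bid down: $2.38/click.

Cinder; $2.38 per click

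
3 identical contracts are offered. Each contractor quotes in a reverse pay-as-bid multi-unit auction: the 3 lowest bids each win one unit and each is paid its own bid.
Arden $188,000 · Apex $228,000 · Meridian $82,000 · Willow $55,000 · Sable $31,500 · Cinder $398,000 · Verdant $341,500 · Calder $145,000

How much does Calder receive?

Ordering the bids: 31,500 (Sable), 55,000 (Willow), 82,000 (Meridian), 145,000 (Calder), 188,000 (Arden), …
The 3 lowest are Sable, Willow, Meridian.
Calder does not win → $0.

Calder is paid $0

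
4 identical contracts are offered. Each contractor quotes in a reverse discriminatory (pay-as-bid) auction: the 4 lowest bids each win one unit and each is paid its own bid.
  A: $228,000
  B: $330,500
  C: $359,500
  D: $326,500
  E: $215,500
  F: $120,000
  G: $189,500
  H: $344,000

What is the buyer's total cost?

Total cost: $753,000

Bids ranked low→high: 120,000 (F), 189,500 (G), 215,500 (E), 228,000 (A), 326,500 (D), 330,500 (B), …
Winners (4 units): F, G, E, A.
Total cost = 120,000 + 189,500 + 215,500 + 228,000 = $753,000.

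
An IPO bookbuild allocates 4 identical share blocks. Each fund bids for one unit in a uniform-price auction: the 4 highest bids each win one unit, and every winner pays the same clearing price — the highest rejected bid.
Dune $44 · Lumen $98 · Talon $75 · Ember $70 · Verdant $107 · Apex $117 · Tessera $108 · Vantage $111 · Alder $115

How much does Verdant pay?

Verdant pays $0

Ordering the bids: 117 (Apex), 115 (Alder), 111 (Vantage), 108 (Tessera), 107 (Verdant), 98 (Lumen), …
Top 4: Apex, Alder, Vantage, Tessera.
First losing bid is Verdant's $107, which sets the uniform price.
Verdant does not win → pays $0.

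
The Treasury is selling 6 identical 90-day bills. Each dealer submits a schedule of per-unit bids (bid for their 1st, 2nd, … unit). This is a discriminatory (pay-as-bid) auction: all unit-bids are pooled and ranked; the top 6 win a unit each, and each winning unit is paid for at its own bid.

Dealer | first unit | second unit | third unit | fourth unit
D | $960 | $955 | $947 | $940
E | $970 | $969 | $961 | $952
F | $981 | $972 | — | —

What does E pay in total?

E pays $2,900

Pooled unit-bids ranked (top 6): 981 (F-1), 972 (F-2), 970 (E-1), 969 (E-2), 961 (E-3), 960 (D-1)
Next rejected bid: $955 (not a price — pay-as-bid).
E's winning unit-bids: 970 + 969 + 961 = $2,900.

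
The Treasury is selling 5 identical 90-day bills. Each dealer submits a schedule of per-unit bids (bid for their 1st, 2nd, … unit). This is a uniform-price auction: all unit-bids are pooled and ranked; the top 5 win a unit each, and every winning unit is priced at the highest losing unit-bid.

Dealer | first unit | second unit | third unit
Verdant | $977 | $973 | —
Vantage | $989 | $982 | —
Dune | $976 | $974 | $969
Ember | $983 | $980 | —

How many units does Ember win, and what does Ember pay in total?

Ember: 2 units, pays $1,952

Pooled unit-bids ranked (top 5): 989 (Vantage-1), 983 (Ember-1), 982 (Vantage-2), 980 (Ember-2), 977 (Verdant-1)
First bid not allocated: $976.
Ember wins 2 unit(s) at $976 each.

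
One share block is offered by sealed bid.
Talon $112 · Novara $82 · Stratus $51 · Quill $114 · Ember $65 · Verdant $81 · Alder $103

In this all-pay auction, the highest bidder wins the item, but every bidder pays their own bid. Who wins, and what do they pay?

Rule: the highest bidder wins the item, but every bidder pays their own bid.
Bids ranked: 114 (Quill) > 112 (Talon) > 103 (Alder) > 82 (Novara) > 81 (Verdant) > 65 (Ember) > …
Quill is highest and takes the item; every bidder forfeits their bid.

Quill pays $114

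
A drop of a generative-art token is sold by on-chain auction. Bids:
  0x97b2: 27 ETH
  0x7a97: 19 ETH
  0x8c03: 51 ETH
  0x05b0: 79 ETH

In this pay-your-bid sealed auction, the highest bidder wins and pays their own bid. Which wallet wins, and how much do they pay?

0x05b0 pays 79 ETH

Bids in order: 79 (0x05b0) > 51 (0x8c03) > 27 (0x97b2) > 19 (0x7a97)
First-price: 0x05b0 pays what they bid, 79 ETH.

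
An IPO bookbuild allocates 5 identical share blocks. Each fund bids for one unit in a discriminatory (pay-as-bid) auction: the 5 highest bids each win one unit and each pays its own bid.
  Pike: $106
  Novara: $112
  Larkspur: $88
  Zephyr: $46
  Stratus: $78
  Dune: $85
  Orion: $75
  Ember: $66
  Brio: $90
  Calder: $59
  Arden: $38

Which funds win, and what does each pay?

Novara $112, Pike $106, Brio $90, Larkspur $88, Dune $85

Sorting: 112 (Novara), 106 (Pike), 90 (Brio), 88 (Larkspur), 85 (Dune), 78 (Stratus), 75 (Orion), …
Winners (5 units): Novara, Pike, Brio, Larkspur, Dune.
Each winner pays its own bid: Novara $112, Pike $106, Brio $90, Larkspur $88, Dune $85.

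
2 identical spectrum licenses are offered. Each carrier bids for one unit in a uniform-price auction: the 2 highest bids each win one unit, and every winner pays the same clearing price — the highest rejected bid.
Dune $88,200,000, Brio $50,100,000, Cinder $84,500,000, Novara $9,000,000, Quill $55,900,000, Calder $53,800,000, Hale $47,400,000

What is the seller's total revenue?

Total revenue: $111,800,000

Sorting: 88,200,000 (Dune), 84,500,000 (Cinder), 55,900,000 (Quill), 53,800,000 (Calder), …
Top 2: Dune, Cinder.
Highest unsuccessful bid: $55,900,000 → clearing price.
Total revenue = 2 × $55,900,000 = $111,800,000.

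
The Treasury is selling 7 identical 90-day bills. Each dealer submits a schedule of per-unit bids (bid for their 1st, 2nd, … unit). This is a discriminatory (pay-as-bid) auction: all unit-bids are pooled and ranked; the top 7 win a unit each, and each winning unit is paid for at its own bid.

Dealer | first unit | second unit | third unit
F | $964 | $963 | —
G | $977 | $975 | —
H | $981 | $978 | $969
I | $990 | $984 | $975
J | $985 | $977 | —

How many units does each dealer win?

G 1, H 2, I 2, J 2

Pooled unit-bids ranked (top 7): 990 (I-1), 985 (J-1), 984 (I-2), 981 (H-1), 978 (H-2), 977 (G-1), 977 (J-2)
Next rejected bid: $975 (not a price — pay-as-bid).
Allocation: G 1, H 2, I 2, J 2.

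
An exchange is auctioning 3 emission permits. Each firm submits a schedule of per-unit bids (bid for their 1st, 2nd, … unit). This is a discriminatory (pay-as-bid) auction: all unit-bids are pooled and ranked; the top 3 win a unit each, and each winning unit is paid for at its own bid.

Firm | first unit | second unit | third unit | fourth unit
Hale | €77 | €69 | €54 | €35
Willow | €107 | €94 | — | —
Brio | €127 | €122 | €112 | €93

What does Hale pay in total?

Hale pays €0

Merging the schedules and taking the best 3: 127 (Brio-1), 122 (Brio-2), 112 (Brio-3)
Next rejected bid: €107 (not a price — pay-as-bid).
Hale wins no units.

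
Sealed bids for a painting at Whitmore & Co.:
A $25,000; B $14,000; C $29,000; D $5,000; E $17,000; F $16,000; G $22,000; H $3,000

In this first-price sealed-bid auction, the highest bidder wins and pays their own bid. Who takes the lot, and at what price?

Rule: the highest bidder wins and pays their own bid.
Sorting bids: 29,000 (C) > 25,000 (A) > 22,000 (G) > 17,000 (E) > 16,000 (F) > 14,000 (B) > …
C has the highest bid and pays exactly that: $29,000.

C pays $29,000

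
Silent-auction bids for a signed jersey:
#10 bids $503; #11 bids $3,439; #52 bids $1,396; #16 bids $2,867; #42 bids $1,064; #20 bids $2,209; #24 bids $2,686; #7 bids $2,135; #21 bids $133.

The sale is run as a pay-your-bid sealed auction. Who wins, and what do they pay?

Bids ranked: 3,439 (#11) > 2,867 (#16) > 2,686 (#24) > 2,209 (#20) > 2,135 (#7) > 1,396 (#52) > …
#11 has the highest bid and pays exactly that: $3,439.

#11 pays $3,439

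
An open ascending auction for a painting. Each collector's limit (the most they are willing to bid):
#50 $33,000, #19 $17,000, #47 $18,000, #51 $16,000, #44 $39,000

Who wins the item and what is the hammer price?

Ascending (English) auction: the price rises until one bidder remains; the winner pays the price at which the last rival dropped out.
Limits ranked: 39,000 (#44) > 33,000 (#50) > 18,000 (#47) > 17,000 (#19) > 16,000 (#51)
Once the price passes $33,000, only #44 is left; the hammer falls at #50's limit of $33,000.

#44 wins at $33,000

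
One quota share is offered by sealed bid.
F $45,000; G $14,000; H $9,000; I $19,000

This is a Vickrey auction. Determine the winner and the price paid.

Bids in order: 45,000 (F) > 19,000 (I) > 14,000 (G) > 9,000 (H)
F wins with the highest bid; price is set by the runner-up at $19,000.

F pays $19,000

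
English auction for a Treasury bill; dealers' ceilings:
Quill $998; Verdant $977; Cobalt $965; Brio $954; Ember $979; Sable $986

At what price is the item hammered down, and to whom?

Quill wins at $986

Sorting limits: 998 (Quill) > 986 (Sable) > 979 (Ember) > 977 (Verdant) > 965 (Cobalt) > 954 (Brio)
Sable is the last rival to drop out, at $986; Quill remains and wins at that price.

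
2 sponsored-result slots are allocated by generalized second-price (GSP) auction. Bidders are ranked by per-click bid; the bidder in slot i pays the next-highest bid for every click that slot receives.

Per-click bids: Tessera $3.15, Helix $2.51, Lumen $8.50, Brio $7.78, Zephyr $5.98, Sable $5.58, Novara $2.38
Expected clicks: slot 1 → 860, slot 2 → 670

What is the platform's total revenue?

Total revenue: $10697.40

Ranked by bid: $8.50 (Lumen) > $7.78 (Brio) > $5.98 (Zephyr) > …
Slot 1: Lumen pays $7.78 × 860 = $6690.80
Slot 2: Brio pays $5.98 × 670 = $4006.60
Total = $10697.40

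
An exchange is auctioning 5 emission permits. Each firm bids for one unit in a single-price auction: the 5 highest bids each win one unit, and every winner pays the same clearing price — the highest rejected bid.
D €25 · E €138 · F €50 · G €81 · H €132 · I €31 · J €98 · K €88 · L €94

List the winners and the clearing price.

E, H, J, L, K; each pays €81

Bids ranked high→low: 138 (E), 132 (H), 98 (J), 94 (L), 88 (K), 81 (G), 50 (F), …
Winners (5 units): E, H, J, L, K.
First losing bid is G's €81, which sets the uniform price.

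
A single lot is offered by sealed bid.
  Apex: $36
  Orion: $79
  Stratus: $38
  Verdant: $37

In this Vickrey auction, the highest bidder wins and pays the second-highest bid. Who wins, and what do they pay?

Orion pays $38

Sorting bids: 79 (Orion) > 38 (Stratus) > 37 (Verdant) > 36 (Apex)
Orion wins with the highest bid; price is set by the runner-up at $38.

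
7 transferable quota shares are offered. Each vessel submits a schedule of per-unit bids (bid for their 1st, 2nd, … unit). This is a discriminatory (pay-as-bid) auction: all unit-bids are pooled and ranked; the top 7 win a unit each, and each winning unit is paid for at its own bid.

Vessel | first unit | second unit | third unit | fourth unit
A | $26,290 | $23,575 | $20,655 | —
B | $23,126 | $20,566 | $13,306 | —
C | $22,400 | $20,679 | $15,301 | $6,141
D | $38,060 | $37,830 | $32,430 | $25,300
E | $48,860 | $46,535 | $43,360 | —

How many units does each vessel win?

A 1, D 3, E 3

All unit-bids, highest first — top 7: 48,860 (E-1), 46,535 (E-2), 43,360 (E-3), 38,060 (D-1), 37,830 (D-2), 32,430 (D-3), 26,290 (A-1)
Next rejected bid: $25,300 (not a price — pay-as-bid).
Allocation: A 1, D 3, E 3.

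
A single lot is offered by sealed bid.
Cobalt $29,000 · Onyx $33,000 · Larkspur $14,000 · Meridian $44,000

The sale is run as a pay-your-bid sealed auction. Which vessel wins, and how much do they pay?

Meridian pays $44,000

Bids in order: 44,000 (Meridian) > 33,000 (Onyx) > 29,000 (Cobalt) > 14,000 (Larkspur)
First-price: Meridian pays what they bid, $44,000.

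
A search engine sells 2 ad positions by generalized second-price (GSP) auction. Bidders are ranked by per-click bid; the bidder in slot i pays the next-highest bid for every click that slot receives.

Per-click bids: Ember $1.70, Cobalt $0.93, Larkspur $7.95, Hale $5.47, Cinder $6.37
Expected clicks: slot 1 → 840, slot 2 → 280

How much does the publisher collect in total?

Per-click bids in order: $7.95 (Larkspur) > $6.37 (Cinder) > $5.47 (Hale) > …
Slot 1: Larkspur pays $6.37 × 840 = $5350.80
Slot 2: Cinder pays $5.47 × 280 = $1531.60
Total = $6882.40

Total revenue: $6882.40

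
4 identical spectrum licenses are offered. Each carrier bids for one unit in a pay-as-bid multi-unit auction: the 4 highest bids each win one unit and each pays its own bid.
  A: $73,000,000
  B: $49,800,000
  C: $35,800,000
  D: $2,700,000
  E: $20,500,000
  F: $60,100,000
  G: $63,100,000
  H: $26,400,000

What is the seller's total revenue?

Ordering the bids: 73,000,000 (A), 63,100,000 (G), 60,100,000 (F), 49,800,000 (B), 35,800,000 (C), 26,400,000 (H), …
Top 4: A, G, F, B.
Total revenue = 73,000,000 + 63,100,000 + 60,100,000 + 49,800,000 = $246,000,000.

Total revenue: $246,000,000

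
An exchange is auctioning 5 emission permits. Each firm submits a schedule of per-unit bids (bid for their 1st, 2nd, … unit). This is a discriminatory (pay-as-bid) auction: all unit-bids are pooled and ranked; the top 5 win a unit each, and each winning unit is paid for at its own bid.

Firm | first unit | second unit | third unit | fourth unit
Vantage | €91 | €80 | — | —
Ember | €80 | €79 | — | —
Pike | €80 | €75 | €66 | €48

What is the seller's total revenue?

Total revenue: €410

Pooled unit-bids ranked (top 5): 91 (Vantage-1), 80 (Vantage-2), 80 (Ember-1), 80 (Pike-1), 79 (Ember-2)
Next rejected bid: €75 (not a price — pay-as-bid).
Each winning unit pays its own bid.
Revenue = 91 + 80 + 80 + 80 + 79 = €410.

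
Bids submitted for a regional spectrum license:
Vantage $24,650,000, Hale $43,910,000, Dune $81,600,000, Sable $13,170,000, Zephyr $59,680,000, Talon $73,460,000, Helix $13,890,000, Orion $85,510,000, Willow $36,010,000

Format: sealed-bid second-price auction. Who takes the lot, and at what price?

Orion pays $81,600,000

Sorting bids: 85,510,000 (Orion) > 81,600,000 (Dune) > 73,460,000 (Talon) > 59,680,000 (Zephyr) > 43,910,000 (Hale) > 36,010,000 (Willow) > …
Second-price: Orion pays Dune's bid of $81,600,000.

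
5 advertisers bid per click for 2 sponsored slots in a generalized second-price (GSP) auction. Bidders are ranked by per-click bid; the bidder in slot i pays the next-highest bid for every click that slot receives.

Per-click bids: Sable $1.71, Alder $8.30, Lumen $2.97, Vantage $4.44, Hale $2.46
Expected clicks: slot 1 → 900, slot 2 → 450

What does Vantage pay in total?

Vantage pays $1336.50

Ranked by bid: $8.30 (Alder) > $4.44 (Vantage) > $2.97 (Lumen) > …
Vantage holds slot 2 → pays next bid $2.97 × 450 clicks = $1336.50.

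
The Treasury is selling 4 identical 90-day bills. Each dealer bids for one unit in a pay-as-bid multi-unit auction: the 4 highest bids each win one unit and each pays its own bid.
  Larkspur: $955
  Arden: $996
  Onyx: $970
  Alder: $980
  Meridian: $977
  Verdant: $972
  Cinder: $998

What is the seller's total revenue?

Sorting: 998 (Cinder), 996 (Arden), 980 (Alder), 977 (Meridian), 972 (Verdant), 970 (Onyx), …
Winners (4 units): Cinder, Arden, Alder, Meridian.
Total revenue = 998 + 996 + 980 + 977 = $3,951.

Total revenue: $3,951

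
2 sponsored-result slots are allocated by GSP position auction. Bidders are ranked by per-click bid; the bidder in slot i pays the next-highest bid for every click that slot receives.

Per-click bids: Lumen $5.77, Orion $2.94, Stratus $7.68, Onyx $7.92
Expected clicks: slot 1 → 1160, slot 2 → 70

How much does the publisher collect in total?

Ranked by bid: $7.92 (Onyx) > $7.68 (Stratus) > $5.77 (Lumen) > …
Slot 1: Onyx pays $7.68 × 1160 = $8908.80
Slot 2: Stratus pays $5.77 × 70 = $403.90
Total = $9312.70

Total revenue: $9312.70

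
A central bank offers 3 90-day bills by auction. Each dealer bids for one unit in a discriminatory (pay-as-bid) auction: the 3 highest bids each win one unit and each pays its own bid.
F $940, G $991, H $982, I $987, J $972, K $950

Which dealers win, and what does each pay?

Sorting: 991 (G), 987 (I), 982 (H), 972 (J), 950 (K), …
The 3 highest are G, I, H.
Each winner pays its own bid: G $991, I $987, H $982.

G $991, I $987, H $982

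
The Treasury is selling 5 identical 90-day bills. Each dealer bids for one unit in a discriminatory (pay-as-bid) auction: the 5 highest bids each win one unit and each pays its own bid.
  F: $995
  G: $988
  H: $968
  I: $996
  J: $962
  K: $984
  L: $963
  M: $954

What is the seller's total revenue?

Bids ranked high→low: 996 (I), 995 (F), 988 (G), 984 (K), 968 (H), 963 (L), 962 (J), …
Top 5: I, F, G, K, H.
Total revenue = 996 + 995 + 988 + 984 + 968 = $4,931.

Total revenue: $4,931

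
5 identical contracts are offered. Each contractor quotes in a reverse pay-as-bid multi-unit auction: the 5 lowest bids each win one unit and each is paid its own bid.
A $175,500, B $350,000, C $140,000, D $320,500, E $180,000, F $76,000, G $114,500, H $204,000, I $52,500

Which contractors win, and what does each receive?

I $52,500, F $76,000, G $114,500, C $140,000, A $175,500

Bids ranked low→high: 52,500 (I), 76,000 (F), 114,500 (G), 140,000 (C), 175,500 (A), 180,000 (E), 204,000 (H), …
Lowest 5: I, F, G, C, A.
Each winner is paid its own bid: I $52,500, F $76,000, G $114,500, C $140,000, A $175,500.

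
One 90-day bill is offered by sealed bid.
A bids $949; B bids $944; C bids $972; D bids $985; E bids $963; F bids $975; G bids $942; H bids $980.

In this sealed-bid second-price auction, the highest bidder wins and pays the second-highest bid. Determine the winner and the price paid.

D pays $980

Bids in order: 985 (D) > 980 (H) > 975 (F) > 972 (C) > 963 (E) > 949 (A) > …
D is highest; pays the second-highest bid, $980.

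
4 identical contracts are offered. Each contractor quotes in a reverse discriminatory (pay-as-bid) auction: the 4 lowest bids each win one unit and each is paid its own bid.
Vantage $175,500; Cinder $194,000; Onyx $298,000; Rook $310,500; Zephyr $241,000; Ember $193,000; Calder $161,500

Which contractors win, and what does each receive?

Bids ranked low→high: 161,500 (Calder), 175,500 (Vantage), 193,000 (Ember), 194,000 (Cinder), 241,000 (Zephyr), 298,000 (Onyx), …
The 4 lowest are Calder, Vantage, Ember, Cinder.
Each winner is paid its own bid: Calder $161,500, Vantage $175,500, Ember $193,000, Cinder $194,000.

Calder $161,500, Vantage $175,500, Ember $193,000, Cinder $194,000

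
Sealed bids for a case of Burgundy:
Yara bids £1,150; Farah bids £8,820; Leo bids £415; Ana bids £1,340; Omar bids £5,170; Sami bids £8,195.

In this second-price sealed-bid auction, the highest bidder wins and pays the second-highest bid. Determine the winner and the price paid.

Farah pays £8,195

Sorting bids: 8,820 (Farah) > 8,195 (Sami) > 5,170 (Omar) > 1,340 (Ana) > 1,150 (Yara) > 415 (Leo)
Farah is highest; pays the second-highest bid, £8,195.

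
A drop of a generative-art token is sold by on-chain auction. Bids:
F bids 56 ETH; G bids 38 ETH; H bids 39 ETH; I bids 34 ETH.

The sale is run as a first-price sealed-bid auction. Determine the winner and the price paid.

Bids in order: 56 (F) > 39 (H) > 38 (G) > 34 (I)
F has the highest bid and pays exactly that: 56 ETH.

F pays 56 ETH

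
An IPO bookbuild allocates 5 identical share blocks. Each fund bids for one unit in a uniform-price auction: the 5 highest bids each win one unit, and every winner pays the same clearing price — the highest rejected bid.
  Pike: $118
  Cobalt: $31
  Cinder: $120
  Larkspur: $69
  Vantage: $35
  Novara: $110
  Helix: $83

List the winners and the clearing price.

Ordering the bids: 120 (Cinder), 118 (Pike), 110 (Novara), 83 (Helix), 69 (Larkspur), 35 (Vantage), 31 (Cobalt)
Winners (5 units): Cinder, Pike, Novara, Helix, Larkspur.
Clearing price = highest rejected bid = $35.

Cinder, Pike, Novara, Helix, Larkspur; each pays $35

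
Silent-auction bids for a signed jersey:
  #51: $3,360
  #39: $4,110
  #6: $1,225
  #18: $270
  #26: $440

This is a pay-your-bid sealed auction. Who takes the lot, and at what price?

#39 pays $4,110

Pay-your-bid sealed auction: the highest bidder wins and pays their own bid.
Sorting bids: 4,110 (#39) > 3,360 (#51) > 1,225 (#6) > 440 (#26) > 270 (#18)
#39 has the highest bid and pays exactly that: $4,110.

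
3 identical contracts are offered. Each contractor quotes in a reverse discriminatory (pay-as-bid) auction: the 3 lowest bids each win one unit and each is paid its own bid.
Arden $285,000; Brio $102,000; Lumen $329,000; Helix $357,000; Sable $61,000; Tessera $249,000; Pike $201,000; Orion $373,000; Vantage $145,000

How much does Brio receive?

Sorting: 61,000 (Sable), 102,000 (Brio), 145,000 (Vantage), 201,000 (Pike), 249,000 (Tessera), …
Lowest 3: Sable, Brio, Vantage.
Brio wins → own bid $102,000.

Brio is paid $102,000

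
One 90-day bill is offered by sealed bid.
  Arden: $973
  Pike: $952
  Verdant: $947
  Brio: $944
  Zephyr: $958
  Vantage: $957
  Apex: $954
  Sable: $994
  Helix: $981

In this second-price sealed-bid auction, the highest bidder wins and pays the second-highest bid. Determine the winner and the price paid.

Sable pays $981

Bids in order: 994 (Sable) > 981 (Helix) > 973 (Arden) > 958 (Zephyr) > 957 (Vantage) > 954 (Apex) > …
Second-price: Sable pays Helix's bid of $981.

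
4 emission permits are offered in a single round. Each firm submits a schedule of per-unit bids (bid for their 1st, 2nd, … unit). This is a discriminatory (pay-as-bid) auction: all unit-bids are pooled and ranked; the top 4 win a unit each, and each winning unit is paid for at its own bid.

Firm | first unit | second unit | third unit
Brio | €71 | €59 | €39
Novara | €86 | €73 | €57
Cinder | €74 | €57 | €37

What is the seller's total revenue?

Total revenue: €304

Merging the schedules and taking the best 4: 86 (Novara-1), 74 (Cinder-1), 73 (Novara-2), 71 (Brio-1)
Next rejected bid: €59 (not a price — pay-as-bid).
Each winning unit pays its own bid.
Revenue = 86 + 74 + 73 + 71 = €304.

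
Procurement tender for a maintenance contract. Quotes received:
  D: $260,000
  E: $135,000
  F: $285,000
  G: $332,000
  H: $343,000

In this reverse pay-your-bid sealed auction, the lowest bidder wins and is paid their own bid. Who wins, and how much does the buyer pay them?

Bids ranked: 135,000 (E) < 260,000 (D) < 285,000 (F) < 332,000 (G) < 343,000 (H)
E is lowest → is paid own bid, $135,000.

E is paid $135,000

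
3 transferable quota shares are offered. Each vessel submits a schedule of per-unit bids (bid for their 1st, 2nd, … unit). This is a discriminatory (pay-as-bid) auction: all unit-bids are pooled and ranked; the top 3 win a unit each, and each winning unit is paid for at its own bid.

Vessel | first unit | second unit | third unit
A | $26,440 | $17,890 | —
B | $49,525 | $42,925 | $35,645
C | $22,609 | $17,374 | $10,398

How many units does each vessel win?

B 3

All unit-bids, highest first — top 3: 49,525 (B-1), 42,925 (B-2), 35,645 (B-3)
Next rejected bid: $26,440 (not a price — pay-as-bid).
Allocation: B 3.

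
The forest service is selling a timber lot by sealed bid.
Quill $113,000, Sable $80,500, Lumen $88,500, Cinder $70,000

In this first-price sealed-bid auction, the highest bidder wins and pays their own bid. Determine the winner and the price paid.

First-price sealed-bid auction: the highest bidder wins and pays their own bid.
Sorting bids: 113,000 (Quill) > 88,500 (Lumen) > 80,500 (Sable) > 70,000 (Cinder)
Quill is highest → pays own bid, $113,000.

Quill pays $113,000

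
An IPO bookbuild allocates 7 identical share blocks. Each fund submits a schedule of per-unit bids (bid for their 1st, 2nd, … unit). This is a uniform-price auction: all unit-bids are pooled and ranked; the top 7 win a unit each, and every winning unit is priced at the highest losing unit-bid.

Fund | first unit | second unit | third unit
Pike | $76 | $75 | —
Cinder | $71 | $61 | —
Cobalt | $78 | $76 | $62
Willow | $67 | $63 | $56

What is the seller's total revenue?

Total revenue: $434

Merging the schedules and taking the best 7: 78 (Cobalt-1), 76 (Pike-1), 76 (Cobalt-2), 75 (Pike-2), 71 (Cinder-1), 67 (Willow-1), 63 (Willow-2)
The (k+1)-th unit-bid is $62.
Allocation: Cinder 1, Cobalt 2, Pike 2, Willow 2. Every unit priced at $62.
Revenue = 7 × 62 = $434.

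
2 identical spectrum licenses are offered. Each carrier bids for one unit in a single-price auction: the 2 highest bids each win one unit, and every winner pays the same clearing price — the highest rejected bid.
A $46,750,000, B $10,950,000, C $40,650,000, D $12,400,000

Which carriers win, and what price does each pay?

A, C; each pays $12,400,000

Bids ranked high→low: 46,750,000 (A), 40,650,000 (C), 12,400,000 (D), 10,950,000 (B)
The 2 highest are A, C.
Highest unsuccessful bid: $12,400,000 → clearing price.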